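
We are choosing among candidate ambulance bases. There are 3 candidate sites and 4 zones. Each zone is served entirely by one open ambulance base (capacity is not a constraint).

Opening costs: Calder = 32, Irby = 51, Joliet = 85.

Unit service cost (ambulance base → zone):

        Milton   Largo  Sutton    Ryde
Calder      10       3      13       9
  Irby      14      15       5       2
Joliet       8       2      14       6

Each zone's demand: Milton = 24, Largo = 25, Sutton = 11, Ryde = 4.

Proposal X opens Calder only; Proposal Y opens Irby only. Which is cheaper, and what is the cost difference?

Proposal X: {Calder}: Milton→Calder 10·24=240, Largo→Calder 3·25=75, Sutton→Calder 13·11=143, Ryde→Calder 9·4=36. Service 494; fixed 32; total 526.
Proposal Y: {Irby}: Milton→Irby 14·24=336, Largo→Irby 15·25=375, Sutton→Irby 5·11=55, Ryde→Irby 2·4=8. Service 774; fixed 51; total 825.
Difference: |526 − 825| = 299.

Proposal X is cheaper by 299.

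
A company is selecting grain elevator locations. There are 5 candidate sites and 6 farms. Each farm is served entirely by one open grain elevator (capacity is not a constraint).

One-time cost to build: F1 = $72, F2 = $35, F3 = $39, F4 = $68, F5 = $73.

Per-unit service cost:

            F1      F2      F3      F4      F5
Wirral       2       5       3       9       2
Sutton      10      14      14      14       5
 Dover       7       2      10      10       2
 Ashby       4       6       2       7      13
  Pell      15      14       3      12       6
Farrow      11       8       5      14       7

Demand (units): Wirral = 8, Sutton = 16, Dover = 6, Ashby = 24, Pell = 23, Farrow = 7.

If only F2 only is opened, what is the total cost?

Total cost: 833

Each farm is assigned to its cheapest site among the open ones.
{F2}: Wirral→F2 5·8=40, Sutton→F2 14·16=224, Dover→F2 2·6=12, Ashby→F2 6·24=144, Pell→F2 14·23=322, Farrow→F2 8·7=56. Service 798; fixed 35; total 833.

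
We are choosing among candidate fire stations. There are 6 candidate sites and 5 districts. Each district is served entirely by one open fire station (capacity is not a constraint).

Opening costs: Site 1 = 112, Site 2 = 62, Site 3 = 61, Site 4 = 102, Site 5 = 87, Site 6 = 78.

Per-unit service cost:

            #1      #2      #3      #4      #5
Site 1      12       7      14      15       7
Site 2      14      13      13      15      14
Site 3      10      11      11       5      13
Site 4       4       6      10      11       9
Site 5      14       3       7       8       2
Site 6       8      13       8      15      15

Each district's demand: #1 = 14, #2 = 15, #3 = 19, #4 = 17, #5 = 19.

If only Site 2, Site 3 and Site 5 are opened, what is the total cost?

Total cost: 651

Each district is assigned to its cheapest site among the open ones.
{Site 2, Site 3, Site 5}: #1→Site 3 10·14=140, #2→Site 5 3·15=45, #3→Site 5 7·19=133, #4→Site 3 5·17=85, #5→Site 5 2·19=38. Service 441; fixed 210; total 651.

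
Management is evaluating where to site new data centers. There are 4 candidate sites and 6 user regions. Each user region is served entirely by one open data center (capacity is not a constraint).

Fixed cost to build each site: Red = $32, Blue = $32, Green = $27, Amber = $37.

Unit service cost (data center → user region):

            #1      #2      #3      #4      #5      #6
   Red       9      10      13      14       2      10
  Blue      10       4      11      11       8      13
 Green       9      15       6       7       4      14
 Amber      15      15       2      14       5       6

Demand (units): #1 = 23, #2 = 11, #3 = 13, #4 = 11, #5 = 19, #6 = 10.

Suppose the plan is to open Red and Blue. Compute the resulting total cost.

Total cost: 717

Each user region is assigned to its cheapest site among the open ones.
{Red, Blue}: #1→Red 9·23=207, #2→Blue 4·11=44, #3→Blue 11·13=143, #4→Blue 11·11=121, #5→Red 2·19=38, #6→Red 10·10=100. Service 653; fixed 64; total 717.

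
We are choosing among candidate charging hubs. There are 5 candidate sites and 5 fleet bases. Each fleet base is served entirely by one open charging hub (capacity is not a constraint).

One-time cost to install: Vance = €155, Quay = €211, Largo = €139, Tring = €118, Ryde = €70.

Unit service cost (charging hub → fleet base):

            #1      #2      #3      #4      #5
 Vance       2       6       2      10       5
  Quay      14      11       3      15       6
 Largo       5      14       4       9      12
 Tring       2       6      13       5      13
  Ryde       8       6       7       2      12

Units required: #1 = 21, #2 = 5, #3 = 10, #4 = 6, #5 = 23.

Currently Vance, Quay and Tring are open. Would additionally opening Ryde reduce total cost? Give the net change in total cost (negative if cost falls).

No — net change +52 (cost rises by 52).

Current service cost with {Vance, Quay, Tring}: 237.
Adding Ryde: each fleet base re-picks its cheapest; new service cost 219, saving 18.
Extra fixed cost: 70. Net change = 70 − 18 = 52.
(Totals: 721 → 773.)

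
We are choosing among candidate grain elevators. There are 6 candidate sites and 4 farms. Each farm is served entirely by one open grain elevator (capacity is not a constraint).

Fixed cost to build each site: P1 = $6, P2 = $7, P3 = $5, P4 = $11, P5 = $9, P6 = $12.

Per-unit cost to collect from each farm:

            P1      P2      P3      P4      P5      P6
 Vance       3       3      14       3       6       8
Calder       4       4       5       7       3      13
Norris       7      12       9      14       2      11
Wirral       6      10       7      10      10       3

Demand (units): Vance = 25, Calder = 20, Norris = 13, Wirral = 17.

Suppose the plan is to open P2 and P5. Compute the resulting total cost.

Each farm is assigned to its cheapest site among the open ones.
{P2, P5}: Vance→P2 3·25=75, Calder→P5 3·20=60, Norris→P5 2·13=26, Wirral→P2 10·17=170. Service 331; fixed 16; total 347.

Total cost: 347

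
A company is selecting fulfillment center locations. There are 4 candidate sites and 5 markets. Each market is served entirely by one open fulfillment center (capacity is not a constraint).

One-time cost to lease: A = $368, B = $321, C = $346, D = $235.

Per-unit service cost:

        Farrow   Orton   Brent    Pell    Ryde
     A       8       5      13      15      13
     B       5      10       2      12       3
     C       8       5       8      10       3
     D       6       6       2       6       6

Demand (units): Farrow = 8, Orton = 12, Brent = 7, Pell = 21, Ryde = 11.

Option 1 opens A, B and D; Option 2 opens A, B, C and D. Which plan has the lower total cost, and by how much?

Option 1: {A, B, D}: Farrow→B 5·8=40, Orton→A 5·12=60, Brent→B 2·7=14, Pell→D 6·21=126, Ryde→B 3·11=33. Service 273; fixed 924; total 1197.
Option 2: {A, B, C, D}: Farrow→B 5·8=40, Orton→A 5·12=60, Brent→B 2·7=14, Pell→D 6·21=126, Ryde→B 3·11=33. Service 273; fixed 1270; total 1543.
Difference: |1197 − 1543| = 346.

Option 1 is cheaper by 346.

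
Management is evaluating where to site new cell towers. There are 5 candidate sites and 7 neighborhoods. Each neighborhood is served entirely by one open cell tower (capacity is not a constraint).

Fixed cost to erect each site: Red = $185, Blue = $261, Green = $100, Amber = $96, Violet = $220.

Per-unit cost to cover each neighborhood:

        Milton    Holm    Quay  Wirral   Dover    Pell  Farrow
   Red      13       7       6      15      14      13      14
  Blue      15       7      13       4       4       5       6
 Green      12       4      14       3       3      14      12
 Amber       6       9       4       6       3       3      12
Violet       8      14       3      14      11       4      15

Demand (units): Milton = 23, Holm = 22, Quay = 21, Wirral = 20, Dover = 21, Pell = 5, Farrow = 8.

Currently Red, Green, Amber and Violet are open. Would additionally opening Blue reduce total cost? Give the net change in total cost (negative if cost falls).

Current service cost with {Red, Green, Amber, Violet}: 523.
Adding Blue: each neighborhood re-picks its cheapest; new service cost 475, saving 48.
Extra fixed cost: 261. Net change = 261 − 48 = 213.
(Totals: 1124 → 1337.)

No — net change +213 (cost rises by 213).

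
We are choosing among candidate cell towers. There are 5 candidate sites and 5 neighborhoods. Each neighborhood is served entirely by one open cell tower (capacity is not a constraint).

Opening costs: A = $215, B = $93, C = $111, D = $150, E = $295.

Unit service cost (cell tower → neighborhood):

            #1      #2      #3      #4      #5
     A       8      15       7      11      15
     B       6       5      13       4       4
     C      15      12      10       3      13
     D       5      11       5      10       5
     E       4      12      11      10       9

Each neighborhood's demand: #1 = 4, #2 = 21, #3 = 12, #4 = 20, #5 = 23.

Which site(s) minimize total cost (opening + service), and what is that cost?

Open B only; minimum total cost 550.

For any fixed open set, each neighborhood goes to its cheapest open site; total = fixed + service.
{B}: #1→B 6·4=24, #2→B 5·21=105, #3→B 13·12=156, #4→B 4·20=80, #5→B 4·23=92. Service 457; fixed 93; total 550.
{B, D}: service 357 + fixed 243 = 600
{B, C}: service 401 + fixed 204 = 605
{A, B, C, D, E}: #1→E 4·4=16, #2→B 5·21=105, #3→D 5·12=60, #4→C 3·20=60, #5→B 4·23=92. Service 333; fixed 864; total 1197.
No other subset beats 550.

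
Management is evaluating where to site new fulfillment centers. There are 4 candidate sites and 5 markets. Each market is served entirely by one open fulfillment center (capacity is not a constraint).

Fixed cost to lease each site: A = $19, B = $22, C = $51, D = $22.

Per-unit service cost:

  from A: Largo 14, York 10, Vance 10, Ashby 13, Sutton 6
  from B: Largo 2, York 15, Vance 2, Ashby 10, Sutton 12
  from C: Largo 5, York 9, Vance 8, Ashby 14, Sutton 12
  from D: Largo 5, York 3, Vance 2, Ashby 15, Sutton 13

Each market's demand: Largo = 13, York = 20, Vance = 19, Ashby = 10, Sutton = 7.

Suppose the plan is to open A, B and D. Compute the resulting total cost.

Total cost: 329

Each market is assigned to its cheapest site among the open ones.
{A, B, D}: Largo→B 2·13=26, York→D 3·20=60, Vance→B 2·19=38, Ashby→B 10·10=100, Sutton→A 6·7=42. Service 266; fixed 63; total 329.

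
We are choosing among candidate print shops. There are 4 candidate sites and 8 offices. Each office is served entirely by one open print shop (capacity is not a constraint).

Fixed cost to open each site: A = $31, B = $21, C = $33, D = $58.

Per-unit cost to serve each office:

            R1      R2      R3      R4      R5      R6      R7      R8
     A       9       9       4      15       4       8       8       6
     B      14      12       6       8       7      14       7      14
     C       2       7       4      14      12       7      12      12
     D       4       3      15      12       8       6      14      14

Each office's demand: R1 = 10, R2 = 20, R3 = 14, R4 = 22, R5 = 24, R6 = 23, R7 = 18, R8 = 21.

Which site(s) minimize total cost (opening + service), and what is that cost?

For any fixed open set, each office goes to its cheapest open site; total = fixed + service.
{A, B, D}: R1→D 4·10=40, R2→D 3·20=60, R3→A 4·14=56, R4→B 8·22=176, R5→A 4·24=96, R6→D 6·23=138, R7→B 7·18=126, R8→A 6·21=126. Service 818; fixed 110; total 928.
{A, B, C, D}: service 798 + fixed 143 = 941
{A, B, C}: service 901 + fixed 85 = 986
{B}: R1→B 14·10=140, R2→B 12·20=240, R3→B 6·14=84, R4→B 8·22=176, R5→B 7·24=168, R6→B 14·23=322, R7→B 7·18=126, R8→B 14·21=294. Service 1550; fixed 21; total 1571.
No other subset beats 928.

Open A, B and D; minimum total cost 928.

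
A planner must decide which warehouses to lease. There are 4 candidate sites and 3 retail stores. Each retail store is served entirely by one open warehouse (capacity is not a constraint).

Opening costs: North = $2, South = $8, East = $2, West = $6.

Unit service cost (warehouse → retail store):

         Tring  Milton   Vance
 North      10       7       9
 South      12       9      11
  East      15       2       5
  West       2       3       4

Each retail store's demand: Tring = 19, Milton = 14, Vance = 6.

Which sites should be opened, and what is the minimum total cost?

For any fixed open set, each retail store goes to its cheapest open site; total = fixed + service.
{East, West}: Tring→West 2·19=38, Milton→East 2·14=28, Vance→West 4·6=24. Service 90; fixed 8; total 98.
{North, East, West}: service 90 + fixed 10 = 100
{South, East, West}: Tring→West 2·19=38, Milton→East 2·14=28, Vance→West 4·6=24. Service 90; fixed 16; total 106.
{North, South, East, West}: service 90 + fixed 18 = 108
No other subset beats 98.

Open East and West; minimum total cost 98.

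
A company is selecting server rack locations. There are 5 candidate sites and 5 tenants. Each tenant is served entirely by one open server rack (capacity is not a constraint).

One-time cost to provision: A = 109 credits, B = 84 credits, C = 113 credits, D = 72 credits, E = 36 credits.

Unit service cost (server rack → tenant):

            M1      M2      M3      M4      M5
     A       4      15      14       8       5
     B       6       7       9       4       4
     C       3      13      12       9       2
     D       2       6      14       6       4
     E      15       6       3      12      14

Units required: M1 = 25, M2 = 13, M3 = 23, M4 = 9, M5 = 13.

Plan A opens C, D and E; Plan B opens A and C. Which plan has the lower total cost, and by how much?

Plan A is cheaper by 342.

Plan A: {C, D, E}: M1→D 2·25=50, M2→D 6·13=78, M3→E 3·23=69, M4→D 6·9=54, M5→C 2·13=26. Service 277; fixed 221; total 498.
Plan B: {A, C}: M1→C 3·25=75, M2→C 13·13=169, M3→C 12·23=276, M4→A 8·9=72, M5→C 2·13=26. Service 618; fixed 222; total 840.
Difference: |498 − 840| = 342.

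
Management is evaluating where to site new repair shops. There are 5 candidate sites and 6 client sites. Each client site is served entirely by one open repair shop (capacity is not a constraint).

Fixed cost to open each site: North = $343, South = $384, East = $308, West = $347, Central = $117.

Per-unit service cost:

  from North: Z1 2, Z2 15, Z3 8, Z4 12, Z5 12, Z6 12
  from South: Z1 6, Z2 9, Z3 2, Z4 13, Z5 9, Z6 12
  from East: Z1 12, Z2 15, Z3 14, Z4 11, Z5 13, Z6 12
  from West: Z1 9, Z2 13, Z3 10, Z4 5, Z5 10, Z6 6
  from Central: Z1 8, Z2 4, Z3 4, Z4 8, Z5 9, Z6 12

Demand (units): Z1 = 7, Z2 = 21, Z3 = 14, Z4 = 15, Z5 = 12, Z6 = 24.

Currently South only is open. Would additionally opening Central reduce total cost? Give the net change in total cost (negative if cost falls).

Current service cost with {South}: 850.
Adding Central: each client site re-picks its cheapest; new service cost 670, saving 180.
Extra fixed cost: 117. Net change = 117 − 180 = -63.
(Totals: 1234 → 1171.)

Yes — net change −63 (cost falls by 63).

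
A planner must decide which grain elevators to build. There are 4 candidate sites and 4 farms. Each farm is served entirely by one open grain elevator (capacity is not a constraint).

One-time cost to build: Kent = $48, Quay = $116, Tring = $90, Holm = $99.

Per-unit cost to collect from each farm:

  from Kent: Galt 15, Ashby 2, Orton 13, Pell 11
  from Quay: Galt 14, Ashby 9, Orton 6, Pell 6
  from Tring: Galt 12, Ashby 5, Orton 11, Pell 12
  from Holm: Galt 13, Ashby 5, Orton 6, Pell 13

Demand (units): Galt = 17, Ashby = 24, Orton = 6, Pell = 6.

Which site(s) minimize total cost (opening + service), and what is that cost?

Open Kent only; minimum total cost 495.

For any fixed open set, each farm goes to its cheapest open site; total = fixed + service.
{Kent}: Galt→Kent 15·17=255, Ashby→Kent 2·24=48, Orton→Kent 13·6=78, Pell→Kent 11·6=66. Service 447; fixed 48; total 495.
{Kent, Holm}: service 371 + fixed 147 = 518
{Kent, Quay}: service 358 + fixed 164 = 522
{Kent, Quay, Tring, Holm}: service 324 + fixed 353 = 677
No other subset beats 495.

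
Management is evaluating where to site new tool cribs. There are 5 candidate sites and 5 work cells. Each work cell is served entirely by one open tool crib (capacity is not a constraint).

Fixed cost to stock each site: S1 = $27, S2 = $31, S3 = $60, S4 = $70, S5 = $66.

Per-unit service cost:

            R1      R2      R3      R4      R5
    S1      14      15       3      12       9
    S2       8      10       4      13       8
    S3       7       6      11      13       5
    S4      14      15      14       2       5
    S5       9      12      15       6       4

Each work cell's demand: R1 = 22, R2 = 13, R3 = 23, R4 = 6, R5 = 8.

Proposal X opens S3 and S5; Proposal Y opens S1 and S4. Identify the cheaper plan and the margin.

Proposal X: {S3, S5}: R1→S3 7·22=154, R2→S3 6·13=78, R3→S3 11·23=253, R4→S5 6·6=36, R5→S5 4·8=32. Service 553; fixed 126; total 679.
Proposal Y: {S1, S4}: R1→S1 14·22=308, R2→S1 15·13=195, R3→S1 3·23=69, R4→S4 2·6=12, R5→S4 5·8=40. Service 624; fixed 97; total 721.
Difference: |679 − 721| = 42.

Proposal X is cheaper by 42.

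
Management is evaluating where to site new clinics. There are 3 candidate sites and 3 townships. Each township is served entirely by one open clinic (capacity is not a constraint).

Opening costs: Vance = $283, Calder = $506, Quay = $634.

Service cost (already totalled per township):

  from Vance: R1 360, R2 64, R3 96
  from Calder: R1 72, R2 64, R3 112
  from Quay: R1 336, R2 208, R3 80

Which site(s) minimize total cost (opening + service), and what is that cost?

For any fixed open set, each township goes to its cheapest open site; total = fixed + service.
{Calder}: R1→Calder 72, R2→Calder 64, R3→Calder 112. Service 248; fixed 506; total 754.
{Vance}: service 520 + fixed 283 = 803
{Vance, Calder}: service 232 + fixed 789 = 1021
{Vance, Calder, Quay}: service 216 + fixed 1423 = 1639
No other subset beats 754.

Open Calder only; minimum total cost 754.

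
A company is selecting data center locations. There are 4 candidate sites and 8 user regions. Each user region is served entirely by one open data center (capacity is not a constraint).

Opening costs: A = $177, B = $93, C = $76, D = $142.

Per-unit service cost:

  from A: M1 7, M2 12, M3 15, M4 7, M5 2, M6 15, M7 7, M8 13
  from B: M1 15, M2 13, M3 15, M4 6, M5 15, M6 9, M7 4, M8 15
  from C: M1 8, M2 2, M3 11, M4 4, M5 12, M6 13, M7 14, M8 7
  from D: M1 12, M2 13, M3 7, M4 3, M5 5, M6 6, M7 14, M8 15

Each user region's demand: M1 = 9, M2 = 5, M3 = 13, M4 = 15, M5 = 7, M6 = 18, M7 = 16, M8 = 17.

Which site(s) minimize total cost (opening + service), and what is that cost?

Open B, C and D; minimum total cost 855.

For any fixed open set, each user region goes to its cheapest open site; total = fixed + service.
{B, C, D}: M1→C 8·9=72, M2→C 2·5=10, M3→D 7·13=91, M4→D 3·15=45, M5→D 5·7=35, M6→D 6·18=108, M7→B 4·16=64, M8→C 7·17=119. Service 544; fixed 311; total 855.
{B, C}: service 714 + fixed 169 = 883
{C, D}: M1→C 8·9=72, M2→C 2·5=10, M3→D 7·13=91, M4→D 3·15=45, M5→D 5·7=35, M6→D 6·18=108, M7→C 14·16=224, M8→C 7·17=119. Service 704; fixed 218; total 922.
{A, B, C, D}: M1→A 7·9=63, M2→C 2·5=10, M3→D 7·13=91, M4→D 3·15=45, M5→A 2·7=14, M6→D 6·18=108, M7→B 4·16=64, M8→C 7·17=119. Service 514; fixed 488; total 1002.
No other subset beats 855.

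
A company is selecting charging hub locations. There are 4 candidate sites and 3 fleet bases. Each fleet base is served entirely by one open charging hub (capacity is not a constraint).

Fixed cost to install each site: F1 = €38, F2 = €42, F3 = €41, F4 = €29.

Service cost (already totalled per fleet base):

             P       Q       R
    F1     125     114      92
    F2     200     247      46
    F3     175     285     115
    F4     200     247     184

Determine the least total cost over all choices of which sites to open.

For any fixed open set, each fleet base goes to its cheapest open site; total = fixed + service.
{F1, F2}: P→F1 125, Q→F1 114, R→F2 46. Service 285; fixed 80; total 365.
{F1}: service 331 + fixed 38 = 369
{F1, F2, F4}: P→F1 125, Q→F1 114, R→F2 46. Service 285; fixed 109; total 394.
{F1, F2, F3, F4}: P→F1 125, Q→F1 114, R→F2 46. Service 285; fixed 150; total 435.
(All 15 nonempty subsets were checked; F1 and F2 is lowest.)

Minimum total cost: 365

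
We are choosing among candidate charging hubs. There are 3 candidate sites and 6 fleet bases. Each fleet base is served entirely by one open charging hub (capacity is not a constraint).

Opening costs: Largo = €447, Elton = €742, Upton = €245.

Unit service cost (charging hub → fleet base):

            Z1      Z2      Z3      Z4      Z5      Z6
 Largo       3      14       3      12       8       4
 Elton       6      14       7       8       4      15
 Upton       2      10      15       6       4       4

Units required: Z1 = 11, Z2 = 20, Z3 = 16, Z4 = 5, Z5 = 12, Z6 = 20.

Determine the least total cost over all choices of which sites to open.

Minimum total cost: 865

For any fixed open set, each fleet base goes to its cheapest open site; total = fixed + service.
{Upton}: Z1→Upton 2·11=22, Z2→Upton 10·20=200, Z3→Upton 15·16=240, Z4→Upton 6·5=30, Z5→Upton 4·12=48, Z6→Upton 4·20=80. Service 620; fixed 245; total 865.
{Largo}: service 597 + fixed 447 = 1044
{Largo, Upton}: service 428 + fixed 692 = 1120
{Largo, Elton, Upton}: Z1→Upton 2·11=22, Z2→Upton 10·20=200, Z3→Largo 3·16=48, Z4→Upton 6·5=30, Z5→Elton 4·12=48, Z6→Largo 4·20=80. Service 428; fixed 1434; total 1862.
(All 7 nonempty subsets were checked; Upton only is lowest.)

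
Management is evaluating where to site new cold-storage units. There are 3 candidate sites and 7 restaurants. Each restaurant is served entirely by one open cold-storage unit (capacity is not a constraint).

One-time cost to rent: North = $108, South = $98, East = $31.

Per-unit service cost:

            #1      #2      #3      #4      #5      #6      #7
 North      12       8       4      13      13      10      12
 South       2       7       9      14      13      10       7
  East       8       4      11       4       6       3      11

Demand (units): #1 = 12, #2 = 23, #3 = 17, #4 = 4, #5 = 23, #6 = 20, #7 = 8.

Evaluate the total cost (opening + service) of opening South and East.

Total cost: 668

Each restaurant is assigned to its cheapest site among the open ones.
{South, East}: #1→South 2·12=24, #2→East 4·23=92, #3→South 9·17=153, #4→East 4·4=16, #5→East 6·23=138, #6→East 3·20=60, #7→South 7·8=56. Service 539; fixed 129; total 668.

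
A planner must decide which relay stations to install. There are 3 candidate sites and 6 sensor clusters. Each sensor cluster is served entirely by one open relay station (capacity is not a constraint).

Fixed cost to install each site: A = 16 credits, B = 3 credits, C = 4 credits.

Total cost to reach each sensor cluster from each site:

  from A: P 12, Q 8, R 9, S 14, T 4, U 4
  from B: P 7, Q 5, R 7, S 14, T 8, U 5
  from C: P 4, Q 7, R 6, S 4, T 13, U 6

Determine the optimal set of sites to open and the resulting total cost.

Open B and C; minimum total cost 39.

For any fixed open set, each sensor cluster goes to its cheapest open site; total = fixed + service.
{B, C}: P→C 4, Q→B 5, R→C 6, S→C 4, T→B 8, U→B 5. Service 32; fixed 7; total 39.
{C}: service 40 + fixed 4 = 44
{A, C}: P→C 4, Q→C 7, R→C 6, S→C 4, T→A 4, U→A 4. Service 29; fixed 20; total 49.
{A, B, C}: P→C 4, Q→B 5, R→C 6, S→C 4, T→A 4, U→A 4. Service 27; fixed 23; total 50.
(All 7 nonempty subsets were checked; B and C is lowest.)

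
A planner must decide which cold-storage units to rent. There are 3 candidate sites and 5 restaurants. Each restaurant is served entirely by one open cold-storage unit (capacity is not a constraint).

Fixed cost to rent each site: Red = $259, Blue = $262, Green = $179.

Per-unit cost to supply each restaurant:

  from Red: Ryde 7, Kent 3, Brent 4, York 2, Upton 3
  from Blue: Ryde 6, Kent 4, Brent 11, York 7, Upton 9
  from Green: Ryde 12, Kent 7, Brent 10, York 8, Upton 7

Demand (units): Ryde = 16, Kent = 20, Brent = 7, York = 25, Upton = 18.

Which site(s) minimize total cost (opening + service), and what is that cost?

For any fixed open set, each restaurant goes to its cheapest open site; total = fixed + service.
{Red}: Ryde→Red 7·16=112, Kent→Red 3·20=60, Brent→Red 4·7=28, York→Red 2·25=50, Upton→Red 3·18=54. Service 304; fixed 259; total 563.
{Red, Green}: service 304 + fixed 438 = 742
{Red, Blue}: service 288 + fixed 521 = 809
{Red, Blue, Green}: service 288 + fixed 700 = 988
(All 7 nonempty subsets were checked; Red only is lowest.)

Open Red only; minimum total cost 563.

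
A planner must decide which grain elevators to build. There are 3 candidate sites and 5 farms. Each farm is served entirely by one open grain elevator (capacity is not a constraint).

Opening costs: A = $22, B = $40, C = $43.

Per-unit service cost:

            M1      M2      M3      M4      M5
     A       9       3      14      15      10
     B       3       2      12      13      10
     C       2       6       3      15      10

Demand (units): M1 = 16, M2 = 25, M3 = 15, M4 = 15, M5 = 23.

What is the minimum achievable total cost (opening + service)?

For any fixed open set, each farm goes to its cheapest open site; total = fixed + service.
{B, C}: M1→C 2·16=32, M2→B 2·25=50, M3→C 3·15=45, M4→B 13·15=195, M5→B 10·23=230. Service 552; fixed 83; total 635.
{A, B, C}: service 552 + fixed 105 = 657
{A, C}: M1→C 2·16=32, M2→A 3·25=75, M3→C 3·15=45, M4→A 15·15=225, M5→A 10·23=230. Service 607; fixed 65; total 672.
{A}: service 884 + fixed 22 = 906
(All 7 nonempty subsets were checked; B and C is lowest.)

Minimum total cost: 635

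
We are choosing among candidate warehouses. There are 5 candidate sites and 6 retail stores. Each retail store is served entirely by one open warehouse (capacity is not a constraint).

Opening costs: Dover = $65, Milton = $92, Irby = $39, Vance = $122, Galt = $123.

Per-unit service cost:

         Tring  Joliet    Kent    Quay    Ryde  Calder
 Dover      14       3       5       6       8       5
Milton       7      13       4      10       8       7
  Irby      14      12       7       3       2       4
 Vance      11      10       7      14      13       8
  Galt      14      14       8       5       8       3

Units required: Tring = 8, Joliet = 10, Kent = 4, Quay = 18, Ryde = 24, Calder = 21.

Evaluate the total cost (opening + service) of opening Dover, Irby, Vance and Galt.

Total cost: 652

Each retail store is assigned to its cheapest site among the open ones.
{Dover, Irby, Vance, Galt}: Tring→Vance 11·8=88, Joliet→Dover 3·10=30, Kent→Dover 5·4=20, Quay→Irby 3·18=54, Ryde→Irby 2·24=48, Calder→Galt 3·21=63. Service 303; fixed 349; total 652.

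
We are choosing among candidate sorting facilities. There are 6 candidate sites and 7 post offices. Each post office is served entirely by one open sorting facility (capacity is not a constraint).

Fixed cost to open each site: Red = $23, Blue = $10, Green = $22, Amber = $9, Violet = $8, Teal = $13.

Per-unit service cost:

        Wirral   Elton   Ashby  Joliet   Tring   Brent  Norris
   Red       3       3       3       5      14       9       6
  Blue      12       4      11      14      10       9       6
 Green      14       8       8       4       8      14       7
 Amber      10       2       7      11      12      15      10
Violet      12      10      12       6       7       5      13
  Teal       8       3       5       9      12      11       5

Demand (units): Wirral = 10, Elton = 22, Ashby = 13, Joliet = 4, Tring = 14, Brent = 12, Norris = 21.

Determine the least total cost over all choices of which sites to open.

For any fixed open set, each post office goes to its cheapest open site; total = fixed + service.
{Red, Amber, Violet, Teal}: Wirral→Red 3·10=30, Elton→Amber 2·22=44, Ashby→Red 3·13=39, Joliet→Red 5·4=20, Tring→Violet 7·14=98, Brent→Violet 5·12=60, Norris→Teal 5·21=105. Service 396; fixed 53; total 449.
{Red, Amber, Violet}: service 417 + fixed 40 = 457
{Red, Blue, Amber, Violet, Teal}: Wirral→Red 3·10=30, Elton→Amber 2·22=44, Ashby→Red 3·13=39, Joliet→Red 5·4=20, Tring→Violet 7·14=98, Brent→Violet 5·12=60, Norris→Teal 5·21=105. Service 396; fixed 63; total 459.
{Red, Blue, Green, Amber, Violet, Teal}: Wirral→Red 3·10=30, Elton→Amber 2·22=44, Ashby→Red 3·13=39, Joliet→Green 4·4=16, Tring→Violet 7·14=98, Brent→Violet 5·12=60, Norris→Teal 5·21=105. Service 392; fixed 85; total 477.
No other subset beats 449.

Minimum total cost: 449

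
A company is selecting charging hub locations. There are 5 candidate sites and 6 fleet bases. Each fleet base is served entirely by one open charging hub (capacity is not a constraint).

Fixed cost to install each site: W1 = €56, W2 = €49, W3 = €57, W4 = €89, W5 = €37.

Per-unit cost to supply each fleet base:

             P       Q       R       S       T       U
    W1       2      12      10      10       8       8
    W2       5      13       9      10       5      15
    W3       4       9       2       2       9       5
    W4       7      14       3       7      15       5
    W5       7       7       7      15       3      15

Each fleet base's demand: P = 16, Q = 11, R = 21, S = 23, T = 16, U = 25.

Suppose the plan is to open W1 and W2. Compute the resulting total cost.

Each fleet base is assigned to its cheapest site among the open ones.
{W1, W2}: P→W1 2·16=32, Q→W1 12·11=132, R→W2 9·21=189, S→W1 10·23=230, T→W2 5·16=80, U→W1 8·25=200. Service 863; fixed 105; total 968.

Total cost: 968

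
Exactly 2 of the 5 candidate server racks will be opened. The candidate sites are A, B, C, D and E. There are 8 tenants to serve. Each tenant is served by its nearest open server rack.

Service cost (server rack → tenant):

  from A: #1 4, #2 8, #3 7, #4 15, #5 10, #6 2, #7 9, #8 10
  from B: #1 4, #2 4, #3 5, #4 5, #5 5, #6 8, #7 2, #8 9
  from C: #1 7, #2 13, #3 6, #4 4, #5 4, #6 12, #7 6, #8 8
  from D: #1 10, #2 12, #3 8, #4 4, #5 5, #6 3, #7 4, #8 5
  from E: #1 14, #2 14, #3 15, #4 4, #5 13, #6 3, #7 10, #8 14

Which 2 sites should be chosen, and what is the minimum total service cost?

Choose B and D; total service cost 32.

With exactly 2 open, each tenant uses its cheapest among the chosen.
{B, D}: #1→B 4, #2→B 4, #3→B 5, #4→D 4, #5→B 5, #6→D 3, #7→B 2, #8→D 5. Service cost 32.
{A, B}: service cost 36
{B, E}: service cost 36
Among all 10 size-2 choices, {B, D} is lowest.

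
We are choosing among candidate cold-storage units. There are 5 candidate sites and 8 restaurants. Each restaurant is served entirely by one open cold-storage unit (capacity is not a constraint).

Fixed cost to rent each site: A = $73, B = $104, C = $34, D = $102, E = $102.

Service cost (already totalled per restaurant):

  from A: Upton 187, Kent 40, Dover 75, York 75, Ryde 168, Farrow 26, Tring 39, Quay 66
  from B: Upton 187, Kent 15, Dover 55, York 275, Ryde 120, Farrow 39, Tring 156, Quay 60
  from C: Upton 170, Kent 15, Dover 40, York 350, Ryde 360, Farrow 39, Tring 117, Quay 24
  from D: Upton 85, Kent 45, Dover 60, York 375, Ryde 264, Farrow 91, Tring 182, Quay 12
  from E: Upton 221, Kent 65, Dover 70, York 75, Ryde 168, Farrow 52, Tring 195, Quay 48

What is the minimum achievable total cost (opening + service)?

Minimum total cost: 664

For any fixed open set, each restaurant goes to its cheapest open site; total = fixed + service.
{A, C}: Upton→C 170, Kent→C 15, Dover→C 40, York→A 75, Ryde→A 168, Farrow→A 26, Tring→A 39, Quay→C 24. Service 557; fixed 107; total 664.
{A, C, D}: Upton→D 85, Kent→C 15, Dover→C 40, York→A 75, Ryde→A 168, Farrow→A 26, Tring→A 39, Quay→D 12. Service 460; fixed 209; total 669.
{A, D}: service 505 + fixed 175 = 680
{A, B, C, D, E}: service 412 + fixed 415 = 827
No other subset beats 664.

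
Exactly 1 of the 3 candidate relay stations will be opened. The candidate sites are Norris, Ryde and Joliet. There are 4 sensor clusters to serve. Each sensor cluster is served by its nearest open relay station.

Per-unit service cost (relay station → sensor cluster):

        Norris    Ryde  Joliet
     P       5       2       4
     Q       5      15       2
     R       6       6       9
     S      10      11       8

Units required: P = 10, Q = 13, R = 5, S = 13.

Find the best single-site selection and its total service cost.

With exactly 1 open, each sensor cluster uses its cheapest among the chosen.
{Joliet}: P→Joliet 4·10=40, Q→Joliet 2·13=26, R→Joliet 9·5=45, S→Joliet 8·13=104. Service cost 215.
{Norris}: service cost 275
{Ryde}: service cost 388
Among all 3 size-1 choices, {Joliet} is lowest.

Choose Joliet only; total service cost 215.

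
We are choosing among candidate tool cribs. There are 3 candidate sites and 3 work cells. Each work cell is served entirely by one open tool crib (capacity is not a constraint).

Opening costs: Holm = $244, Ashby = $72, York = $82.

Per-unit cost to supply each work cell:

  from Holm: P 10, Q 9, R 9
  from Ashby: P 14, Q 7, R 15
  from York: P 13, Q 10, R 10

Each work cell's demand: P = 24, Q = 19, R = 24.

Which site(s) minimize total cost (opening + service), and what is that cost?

For any fixed open set, each work cell goes to its cheapest open site; total = fixed + service.
{York}: P→York 13·24=312, Q→York 10·19=190, R→York 10·24=240. Service 742; fixed 82; total 824.
{Ashby, York}: service 685 + fixed 154 = 839
{Holm}: P→Holm 10·24=240, Q→Holm 9·19=171, R→Holm 9·24=216. Service 627; fixed 244; total 871.
{Holm, Ashby, York}: service 589 + fixed 398 = 987
No other subset beats 824.

Open York only; minimum total cost 824.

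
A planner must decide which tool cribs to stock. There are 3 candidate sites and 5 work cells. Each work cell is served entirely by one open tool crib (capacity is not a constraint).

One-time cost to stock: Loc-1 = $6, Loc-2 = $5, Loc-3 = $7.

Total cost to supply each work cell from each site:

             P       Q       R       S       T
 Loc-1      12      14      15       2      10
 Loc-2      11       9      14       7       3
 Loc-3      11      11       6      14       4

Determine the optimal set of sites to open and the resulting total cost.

For any fixed open set, each work cell goes to its cheapest open site; total = fixed + service.
{Loc-1, Loc-3}: P→Loc-3 11, Q→Loc-3 11, R→Loc-3 6, S→Loc-1 2, T→Loc-3 4. Service 34; fixed 13; total 47.
{Loc-2, Loc-3}: service 36 + fixed 12 = 48
{Loc-1, Loc-2, Loc-3}: P→Loc-2 11, Q→Loc-2 9, R→Loc-3 6, S→Loc-1 2, T→Loc-2 3. Service 31; fixed 18; total 49.
{Loc-2}: service 44 + fixed 5 = 49
No other subset beats 47.

Open Loc-1 and Loc-3; minimum total cost 47.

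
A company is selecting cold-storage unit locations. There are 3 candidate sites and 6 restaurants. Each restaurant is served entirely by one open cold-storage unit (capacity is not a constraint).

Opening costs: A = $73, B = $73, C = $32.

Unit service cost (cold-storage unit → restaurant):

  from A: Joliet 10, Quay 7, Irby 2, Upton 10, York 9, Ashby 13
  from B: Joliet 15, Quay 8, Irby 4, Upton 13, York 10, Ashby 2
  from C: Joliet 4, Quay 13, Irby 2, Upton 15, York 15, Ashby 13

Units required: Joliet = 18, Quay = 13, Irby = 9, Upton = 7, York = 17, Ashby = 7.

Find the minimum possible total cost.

For any fixed open set, each restaurant goes to its cheapest open site; total = fixed + service.
{B, C}: Joliet→C 4·18=72, Quay→B 8·13=104, Irby→C 2·9=18, Upton→B 13·7=91, York→B 10·17=170, Ashby→B 2·7=14. Service 469; fixed 105; total 574.
{A, B, C}: service 418 + fixed 178 = 596
{A, C}: Joliet→C 4·18=72, Quay→A 7·13=91, Irby→A 2·9=18, Upton→A 10·7=70, York→A 9·17=153, Ashby→A 13·7=91. Service 495; fixed 105; total 600.
{C}: Joliet→C 4·18=72, Quay→C 13·13=169, Irby→C 2·9=18, Upton→C 15·7=105, York→C 15·17=255, Ashby→C 13·7=91. Service 710; fixed 32; total 742.
No other subset beats 574.

Minimum total cost: 574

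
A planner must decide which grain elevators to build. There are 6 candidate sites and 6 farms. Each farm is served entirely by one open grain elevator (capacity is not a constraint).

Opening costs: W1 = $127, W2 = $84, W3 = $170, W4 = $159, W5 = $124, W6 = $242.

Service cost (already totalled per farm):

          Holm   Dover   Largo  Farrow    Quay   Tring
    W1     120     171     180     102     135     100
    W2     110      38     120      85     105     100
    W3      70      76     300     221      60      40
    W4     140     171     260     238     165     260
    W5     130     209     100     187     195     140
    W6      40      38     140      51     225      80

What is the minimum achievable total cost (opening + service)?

Minimum total cost: 642

For any fixed open set, each farm goes to its cheapest open site; total = fixed + service.
{W2}: Holm→W2 110, Dover→W2 38, Largo→W2 120, Farrow→W2 85, Quay→W2 105, Tring→W2 100. Service 558; fixed 84; total 642.
{W2, W3}: service 413 + fixed 254 = 667
{W2, W5}: Holm→W2 110, Dover→W2 38, Largo→W5 100, Farrow→W2 85, Quay→W2 105, Tring→W2 100. Service 538; fixed 208; total 746.
{W1, W2, W3, W4, W5, W6}: Holm→W6 40, Dover→W2 38, Largo→W5 100, Farrow→W6 51, Quay→W3 60, Tring→W3 40. Service 329; fixed 906; total 1235.
No other subset beats 642.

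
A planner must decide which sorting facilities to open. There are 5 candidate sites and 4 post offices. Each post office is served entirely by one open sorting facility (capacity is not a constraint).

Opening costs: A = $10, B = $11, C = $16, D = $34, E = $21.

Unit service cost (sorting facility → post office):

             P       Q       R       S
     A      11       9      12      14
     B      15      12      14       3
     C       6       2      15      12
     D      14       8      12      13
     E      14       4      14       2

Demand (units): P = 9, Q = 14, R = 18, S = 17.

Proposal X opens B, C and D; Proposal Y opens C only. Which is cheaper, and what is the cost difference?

Proposal X: {B, C, D}: P→C 6·9=54, Q→C 2·14=28, R→D 12·18=216, S→B 3·17=51. Service 349; fixed 61; total 410.
Proposal Y: {C}: P→C 6·9=54, Q→C 2·14=28, R→C 15·18=270, S→C 12·17=204. Service 556; fixed 16; total 572.
Difference: |410 − 572| = 162.

Proposal X is cheaper by 162.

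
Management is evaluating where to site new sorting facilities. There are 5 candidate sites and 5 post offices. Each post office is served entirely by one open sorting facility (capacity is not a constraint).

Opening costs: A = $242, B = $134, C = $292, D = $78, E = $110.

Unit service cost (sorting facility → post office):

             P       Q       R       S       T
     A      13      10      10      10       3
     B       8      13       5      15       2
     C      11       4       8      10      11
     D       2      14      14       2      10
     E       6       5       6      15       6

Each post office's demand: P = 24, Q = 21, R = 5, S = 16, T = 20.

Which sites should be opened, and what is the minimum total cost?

Open D and E; minimum total cost 523.

For any fixed open set, each post office goes to its cheapest open site; total = fixed + service.
{D, E}: P→D 2·24=48, Q→E 5·21=105, R→E 6·5=30, S→D 2·16=32, T→E 6·20=120. Service 335; fixed 188; total 523.
{B, D, E}: P→D 2·24=48, Q→E 5·21=105, R→B 5·5=25, S→D 2·16=32, T→B 2·20=40. Service 250; fixed 322; total 572.
{B, D}: P→D 2·24=48, Q→B 13·21=273, R→B 5·5=25, S→D 2·16=32, T→B 2·20=40. Service 418; fixed 212; total 630.
{A, B, C, D, E}: service 229 + fixed 856 = 1085
No other subset beats 523.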